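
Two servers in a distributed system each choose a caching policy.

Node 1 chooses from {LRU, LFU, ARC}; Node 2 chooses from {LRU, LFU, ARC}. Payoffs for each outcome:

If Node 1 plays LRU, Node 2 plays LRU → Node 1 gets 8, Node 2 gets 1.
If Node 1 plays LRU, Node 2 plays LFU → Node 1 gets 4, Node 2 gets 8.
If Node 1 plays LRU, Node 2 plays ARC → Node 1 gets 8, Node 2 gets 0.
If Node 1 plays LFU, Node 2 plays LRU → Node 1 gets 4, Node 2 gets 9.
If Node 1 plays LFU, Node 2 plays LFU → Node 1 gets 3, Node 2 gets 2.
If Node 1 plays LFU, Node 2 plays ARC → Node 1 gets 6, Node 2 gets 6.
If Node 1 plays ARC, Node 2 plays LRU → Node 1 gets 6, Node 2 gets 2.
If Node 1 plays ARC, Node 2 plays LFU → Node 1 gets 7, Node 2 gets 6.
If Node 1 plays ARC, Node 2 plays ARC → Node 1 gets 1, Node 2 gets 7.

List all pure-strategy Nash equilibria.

This game has no pure Nash equilibrium.

(LRU, LRU): Node 2 can switch to LFU (1 → 8). Not NE.
(LRU, LFU): Node 1 can switch to ARC (4 → 7). Not NE.
(LRU, ARC): Node 2 can switch to LRU (0 → 1). Not NE.
(LFU, LRU): Node 1 can switch to LRU (4 → 8). Not NE.
(LFU, LFU): Node 1 can switch to LRU (3 → 4). Not NE.
(LFU, ARC): Node 1 can switch to LRU (6 → 8). Not NE.
(ARC, LRU): Node 1 can switch to LRU (6 → 8). Not NE.
(ARC, LFU): Node 2 can switch to ARC (6 → 7). Not NE.
(ARC, ARC): Node 1 can switch to LRU (1 → 8). Not NE.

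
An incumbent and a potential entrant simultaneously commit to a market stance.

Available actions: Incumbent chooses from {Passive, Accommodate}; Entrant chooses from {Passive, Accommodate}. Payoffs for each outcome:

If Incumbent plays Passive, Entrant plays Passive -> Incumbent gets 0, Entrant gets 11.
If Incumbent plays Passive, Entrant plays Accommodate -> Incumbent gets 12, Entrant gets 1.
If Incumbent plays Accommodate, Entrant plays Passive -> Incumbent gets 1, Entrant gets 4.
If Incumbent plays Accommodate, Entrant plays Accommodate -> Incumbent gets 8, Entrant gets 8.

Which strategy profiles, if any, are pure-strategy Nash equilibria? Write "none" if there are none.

none

For each strategy profile, look for a profitable unilateral deviation.
(Passive, Passive): Incumbent can switch to Accommodate (0 → 1). Not NE.
(Passive, Accommodate): Entrant can switch to Passive (1 → 11). Not NE.
(Accommodate, Passive): Entrant can switch to Accommodate (4 → 8). Not NE.
(Accommodate, Accommodate): Incumbent can switch to Passive (8 → 12). Not NE.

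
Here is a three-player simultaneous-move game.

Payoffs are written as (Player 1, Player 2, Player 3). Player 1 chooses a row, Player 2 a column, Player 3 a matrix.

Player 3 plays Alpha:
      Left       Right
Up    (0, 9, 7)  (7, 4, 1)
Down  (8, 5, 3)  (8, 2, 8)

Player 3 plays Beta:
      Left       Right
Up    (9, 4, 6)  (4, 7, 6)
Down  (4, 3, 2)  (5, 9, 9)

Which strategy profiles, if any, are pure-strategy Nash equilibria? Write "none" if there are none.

Pure-strategy Nash equilibria: (Down, Left, Alpha); (Down, Right, Beta)

(Up, Left, Alpha): Player 1 can switch to Down (0 → 8). Not NE.
(Up, Left, Beta): Player 2 can switch to Right (4 → 7). Not NE.
(Up, Right, Alpha): Player 1 can switch to Down (7 → 8). Not NE.
(Up, Right, Beta): Player 1 can switch to Down (4 → 5). Not NE.
(Down, Left, Alpha): Player 1 gets 8, best alternative 0; Player 2 gets 5, best alternative 2; Player 3 gets 3, best alternative 2. No profitable deviation — NE.
(Down, Left, Beta): Player 1 can switch to Up (4 → 9). Not NE.
(Down, Right, Alpha): Player 2 can switch to Left (2 → 5). Not NE.
(Down, Right, Beta): Player 1 gets 5, best alternative 4; Player 2 gets 9, best alternative 3; Player 3 gets 9, best alternative 8. No profitable deviation — NE.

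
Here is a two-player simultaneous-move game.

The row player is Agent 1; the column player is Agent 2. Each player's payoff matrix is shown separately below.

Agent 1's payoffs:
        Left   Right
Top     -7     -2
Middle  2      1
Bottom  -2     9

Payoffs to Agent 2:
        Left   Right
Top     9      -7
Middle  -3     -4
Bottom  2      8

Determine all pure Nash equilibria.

Pure-strategy Nash equilibria: (Middle, Left) and (Bottom, Right)

(Top, Left): Agent 1 can switch to Middle (-7 → 2). Not NE.
(Top, Right): Agent 1 can switch to Middle (-2 → 1). Not NE.
(Middle, Left): Agent 1 gets 2, best alternative -2; Agent 2 gets -3, best alternative -4. No profitable deviation — NE.
(Middle, Right): Agent 1 can switch to Bottom (1 → 9). Not NE.
(Bottom, Left): Agent 1 can switch to Middle (-2 → 2). Not NE.
(Bottom, Right): Agent 1 gets 9, best alternative 1; Agent 2 gets 8, best alternative 2. No profitable deviation — NE.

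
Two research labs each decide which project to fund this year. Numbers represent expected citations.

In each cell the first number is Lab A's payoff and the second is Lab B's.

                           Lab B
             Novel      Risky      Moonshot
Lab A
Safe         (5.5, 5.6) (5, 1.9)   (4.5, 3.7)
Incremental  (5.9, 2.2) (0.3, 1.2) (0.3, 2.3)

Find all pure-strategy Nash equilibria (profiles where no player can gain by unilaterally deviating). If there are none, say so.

No pure-strategy Nash equilibrium.

Lab A against Novel: payoffs 5.5, 5.9 → best response Incremental.
Lab A against Risky: payoffs 5, 0.3 → best response Safe.
Lab A against Moonshot: payoffs 4.5, 0.3 → best response Safe.
Lab B against Safe: payoffs 5.6, 1.9, 3.7 → best response Novel.
Lab B against Incremental: payoffs 2.2, 1.2, 2.3 → best response Moonshot.
No profile is a mutual best response for all players.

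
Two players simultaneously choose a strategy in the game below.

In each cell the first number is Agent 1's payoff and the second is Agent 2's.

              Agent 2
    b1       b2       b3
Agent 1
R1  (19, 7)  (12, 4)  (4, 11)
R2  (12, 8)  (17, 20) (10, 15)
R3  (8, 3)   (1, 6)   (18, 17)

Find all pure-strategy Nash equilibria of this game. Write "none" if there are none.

(R2, b2) and (R3, b3)

Agent 1 against b1: payoffs 19, 12, 8 → best response R1.
Agent 1 against b2: payoffs 12, 17, 1 → best response R2.
Agent 1 against b3: payoffs 4, 10, 18 → best response R3.
Agent 2 against R1: payoffs 7, 4, 11 → best response b3.
Agent 2 against R2: payoffs 8, 20, 15 → best response b2.
Agent 2 against R3: payoffs 3, 6, 17 → best response b3.
Mutual best responses: (R2, b2); (R3, b3).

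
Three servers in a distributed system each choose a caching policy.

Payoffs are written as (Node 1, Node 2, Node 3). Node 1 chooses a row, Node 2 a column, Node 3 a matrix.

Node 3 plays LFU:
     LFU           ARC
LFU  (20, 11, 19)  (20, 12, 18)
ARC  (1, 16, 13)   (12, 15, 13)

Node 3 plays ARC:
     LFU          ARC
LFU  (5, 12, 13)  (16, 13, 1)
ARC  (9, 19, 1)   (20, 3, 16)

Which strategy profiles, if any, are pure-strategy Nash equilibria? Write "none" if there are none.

The unique pure-strategy Nash equilibrium is (LFU, ARC, LFU).

Check each profile: it is a Nash equilibrium iff no player can strictly gain by switching unilaterally.
(LFU, LFU, LFU): Node 2 can switch to ARC (11 → 12). Not NE.
(LFU, LFU, ARC): Node 1 can switch to ARC (5 → 9). Not NE.
(LFU, ARC, LFU): Node 1 gets 20, best alternative 12; Node 2 gets 12, best alternative 11; Node 3 gets 18, best alternative 1. No profitable deviation — NE.
(LFU, ARC, ARC): Node 1 can switch to ARC (16 → 20). Not NE.
(ARC, LFU, LFU): Node 1 can switch to LFU (1 → 20). Not NE.
(ARC, LFU, ARC): Node 3 can switch to LFU (1 → 13). Not NE.
(ARC, ARC, LFU): Node 1 can switch to LFU (12 → 20). Not NE.
(The remaining 1 profile has a profitable deviation by the same check.)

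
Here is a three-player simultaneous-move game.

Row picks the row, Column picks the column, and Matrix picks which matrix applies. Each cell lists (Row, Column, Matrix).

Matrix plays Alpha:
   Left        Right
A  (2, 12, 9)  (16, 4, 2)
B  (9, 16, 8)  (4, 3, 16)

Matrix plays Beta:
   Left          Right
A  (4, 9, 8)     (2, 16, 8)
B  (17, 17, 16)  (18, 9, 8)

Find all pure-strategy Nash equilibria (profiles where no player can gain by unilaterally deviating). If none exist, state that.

Mark each player's best response to every combination of opponents' strategies; a profile where every player is best-responding is a pure Nash equilibrium.
Row against (Left, Alpha): payoffs 2, 9 → best response B.
Row against (Left, Beta): payoffs 4, 17 → best response B.
Row against (Right, Alpha): payoffs 16, 4 → best response A.
Row against (Right, Beta): payoffs 2, 18 → best response B.
Column against (A, Alpha): payoffs 12, 4 → best response Left.
Column against (A, Beta): payoffs 9, 16 → best response Right.
Column against (B, Alpha): payoffs 16, 3 → best response Left.
Column against (B, Beta): payoffs 17, 9 → best response Left.
Matrix against (A, Left): payoffs 9, 8 → best response Alpha.
Matrix against (A, Right): payoffs 2, 8 → best response Beta.
Matrix against (B, Left): payoffs 8, 16 → best response Beta.
Matrix against (B, Right): payoffs 16, 8 → best response Alpha.
Mutual best responses: (B, Left, Beta).

The unique pure-strategy Nash equilibrium is (B, Left, Beta).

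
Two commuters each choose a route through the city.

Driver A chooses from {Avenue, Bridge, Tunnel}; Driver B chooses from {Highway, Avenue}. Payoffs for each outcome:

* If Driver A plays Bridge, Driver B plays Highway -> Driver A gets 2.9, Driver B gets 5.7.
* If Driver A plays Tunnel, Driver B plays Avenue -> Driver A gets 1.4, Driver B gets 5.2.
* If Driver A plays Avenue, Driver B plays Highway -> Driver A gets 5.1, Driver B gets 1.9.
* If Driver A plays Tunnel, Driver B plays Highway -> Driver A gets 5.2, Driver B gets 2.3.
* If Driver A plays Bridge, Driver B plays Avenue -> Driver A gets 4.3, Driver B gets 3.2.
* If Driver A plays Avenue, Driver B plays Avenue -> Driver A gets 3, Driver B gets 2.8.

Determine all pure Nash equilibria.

For each player, find the best response to each opponent profile; mutual best responses are the pure NE.
Driver A against Highway: payoffs 5.1, 2.9, 5.2 → best response Tunnel.
Driver A against Avenue: payoffs 3, 4.3, 1.4 → best response Bridge.
Driver B against Avenue: payoffs 1.9, 2.8 → best response Avenue.
Driver B against Bridge: payoffs 5.7, 3.2 → best response Highway.
Driver B against Tunnel: payoffs 2.3, 5.2 → best response Avenue.
No profile is a mutual best response for all players.

none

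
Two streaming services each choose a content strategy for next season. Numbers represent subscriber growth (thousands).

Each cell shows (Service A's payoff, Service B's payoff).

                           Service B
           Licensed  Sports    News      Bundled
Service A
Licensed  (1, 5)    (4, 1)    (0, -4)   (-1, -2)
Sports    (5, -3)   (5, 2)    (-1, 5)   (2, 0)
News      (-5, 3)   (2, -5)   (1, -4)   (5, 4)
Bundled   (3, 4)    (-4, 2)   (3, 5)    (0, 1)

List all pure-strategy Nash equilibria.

(Licensed, Licensed): Service A can switch to Sports (1 → 5). Not NE.
(Licensed, Sports): Service A can switch to Sports (4 → 5). Not NE.
(Licensed, News): Service A can switch to News (0 → 1). Not NE.
(Licensed, Bundled): Service A can switch to Sports (-1 → 2). Not NE.
(Sports, Licensed): Service B can switch to Sports (-3 → 2). Not NE.
(Sports, Sports): Service B can switch to News (2 → 5). Not NE.
(Sports, News): Service A can switch to Licensed (-1 → 0). Not NE.
(Sports, Bundled): Service A can switch to News (2 → 5). Not NE.
(News, Bundled): Service A gets 5, best alternative 2; Service B gets 4, best alternative 3. No profitable deviation — NE.
(Bundled, News): Service A gets 3, best alternative 1; Service B gets 5, best alternative 4. No profitable deviation — NE.
(The remaining 6 profiles each have a profitable deviation by the same check.)

Pure-strategy Nash equilibria: (News, Bundled) and (Bundled, News)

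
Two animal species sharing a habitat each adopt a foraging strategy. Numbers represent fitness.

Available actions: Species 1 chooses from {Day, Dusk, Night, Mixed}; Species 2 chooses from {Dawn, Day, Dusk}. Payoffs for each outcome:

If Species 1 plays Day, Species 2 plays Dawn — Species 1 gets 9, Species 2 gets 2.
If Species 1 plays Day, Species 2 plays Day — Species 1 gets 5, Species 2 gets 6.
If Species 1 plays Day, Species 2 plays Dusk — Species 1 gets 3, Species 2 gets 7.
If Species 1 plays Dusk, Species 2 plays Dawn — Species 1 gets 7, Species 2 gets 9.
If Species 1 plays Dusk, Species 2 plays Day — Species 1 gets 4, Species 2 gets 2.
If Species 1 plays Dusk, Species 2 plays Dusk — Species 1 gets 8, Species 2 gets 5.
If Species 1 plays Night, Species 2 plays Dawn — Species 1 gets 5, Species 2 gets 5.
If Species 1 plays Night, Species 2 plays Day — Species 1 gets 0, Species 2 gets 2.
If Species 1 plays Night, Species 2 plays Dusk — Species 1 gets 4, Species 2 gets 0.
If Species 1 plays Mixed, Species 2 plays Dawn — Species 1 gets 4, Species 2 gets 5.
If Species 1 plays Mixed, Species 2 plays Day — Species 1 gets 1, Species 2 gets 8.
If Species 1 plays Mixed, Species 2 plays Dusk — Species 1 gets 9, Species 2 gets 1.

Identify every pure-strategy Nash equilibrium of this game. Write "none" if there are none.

For each player, find the best response to each opponent profile; mutual best responses are the pure NE.
Species 1 against Dawn: payoffs 9, 7, 5, 4 → best response Day.
Species 1 against Day: payoffs 5, 4, 0, 1 → best response Day.
Species 1 against Dusk: payoffs 3, 8, 4, 9 → best response Mixed.
Species 2 against Day: payoffs 2, 6, 7 → best response Dusk.
Species 2 against Dusk: payoffs 9, 2, 5 → best response Dawn.
Species 2 against Night: payoffs 5, 2, 0 → best response Dawn.
Species 2 against Mixed: payoffs 5, 8, 1 → best response Day.
No profile is a mutual best response for all players.

No pure-strategy Nash equilibrium.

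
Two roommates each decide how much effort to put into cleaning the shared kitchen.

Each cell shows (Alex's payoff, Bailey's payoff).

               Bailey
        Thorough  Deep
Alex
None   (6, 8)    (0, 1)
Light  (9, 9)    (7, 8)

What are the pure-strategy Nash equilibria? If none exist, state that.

Pure NE: (Light, Thorough)

(None, Thorough): Alex can switch to Light (6 → 9). Not NE.
(None, Deep): Alex can switch to Light (0 → 7). Not NE.
(Light, Thorough): Alex gets 9, best alternative 6; Bailey gets 9, best alternative 8. No profitable deviation — NE.
(Light, Deep): Bailey can switch to Thorough (8 → 9). Not NE.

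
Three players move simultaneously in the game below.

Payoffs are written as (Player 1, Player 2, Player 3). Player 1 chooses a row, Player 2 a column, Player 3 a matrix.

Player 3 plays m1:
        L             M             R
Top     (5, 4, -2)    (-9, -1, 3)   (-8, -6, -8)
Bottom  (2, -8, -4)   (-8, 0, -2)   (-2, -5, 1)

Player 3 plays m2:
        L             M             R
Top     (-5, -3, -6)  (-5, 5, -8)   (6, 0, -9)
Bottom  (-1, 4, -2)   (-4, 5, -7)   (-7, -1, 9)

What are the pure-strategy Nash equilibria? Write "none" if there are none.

The pure Nash equilibria are (Top, L, m1), (Bottom, M, m1).

(Top, L, m1): Player 1 gets 5, best alternative 2; Player 2 gets 4, best alternative -1; Player 3 gets -2, best alternative -6. No profitable deviation — NE.
(Top, L, m2): Player 1 can switch to Bottom (-5 → -1). Not NE.
(Top, M, m1): Player 1 can switch to Bottom (-9 → -8). Not NE.
(Top, M, m2): Player 1 can switch to Bottom (-5 → -4). Not NE.
(Top, R, m1): Player 1 can switch to Bottom (-8 → -2). Not NE.
(Top, R, m2): Player 2 can switch to M (0 → 5). Not NE.
(Bottom, L, m1): Player 1 can switch to Top (2 → 5). Not NE.
(Bottom, L, m2): Player 2 can switch to M (4 → 5). Not NE.
(Bottom, M, m1): Player 1 gets -8, best alternative -9; Player 2 gets 0, best alternative -5; Player 3 gets -2, best alternative -7. No profitable deviation — NE.
(Bottom, M, m2): Player 3 can switch to m1 (-7 → -2). Not NE.
(Bottom, R, m1): Player 2 can switch to M (-5 → 0). Not NE.
(Bottom, R, m2): Player 1 can switch to Top (-7 → 6). Not NE.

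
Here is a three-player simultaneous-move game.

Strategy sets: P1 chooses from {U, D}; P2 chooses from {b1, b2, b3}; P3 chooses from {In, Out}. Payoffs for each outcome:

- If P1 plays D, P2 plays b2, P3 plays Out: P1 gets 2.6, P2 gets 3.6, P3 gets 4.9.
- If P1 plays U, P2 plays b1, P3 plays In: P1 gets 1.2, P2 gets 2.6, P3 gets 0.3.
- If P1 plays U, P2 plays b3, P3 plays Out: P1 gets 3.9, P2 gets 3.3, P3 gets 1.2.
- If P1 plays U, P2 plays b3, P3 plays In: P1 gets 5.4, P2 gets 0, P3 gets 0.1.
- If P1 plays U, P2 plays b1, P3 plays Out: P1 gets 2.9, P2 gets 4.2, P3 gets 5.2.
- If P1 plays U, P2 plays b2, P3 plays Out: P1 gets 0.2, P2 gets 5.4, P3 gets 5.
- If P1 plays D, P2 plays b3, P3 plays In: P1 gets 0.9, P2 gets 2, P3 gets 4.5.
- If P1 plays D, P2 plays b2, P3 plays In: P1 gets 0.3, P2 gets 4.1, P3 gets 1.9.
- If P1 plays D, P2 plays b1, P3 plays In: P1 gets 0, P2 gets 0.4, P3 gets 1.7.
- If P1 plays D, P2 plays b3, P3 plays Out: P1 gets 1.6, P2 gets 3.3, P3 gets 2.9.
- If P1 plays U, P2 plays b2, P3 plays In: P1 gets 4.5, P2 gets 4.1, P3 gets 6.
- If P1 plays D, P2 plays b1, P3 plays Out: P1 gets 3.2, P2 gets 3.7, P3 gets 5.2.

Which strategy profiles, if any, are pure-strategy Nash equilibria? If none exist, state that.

P1 against (b1, In): payoffs 1.2, 0 → best response U.
P1 against (b1, Out): payoffs 2.9, 3.2 → best response D.
P1 against (b2, In): payoffs 4.5, 0.3 → best response U.
P1 against (b2, Out): payoffs 0.2, 2.6 → best response D.
P1 against (b3, In): payoffs 5.4, 0.9 → best response U.
P1 against (b3, Out): payoffs 3.9, 1.6 → best response U.
P2 against (U, In): payoffs 2.6, 4.1, 0 → best response b2.
P2 against (U, Out): payoffs 4.2, 5.4, 3.3 → best response b2.
P2 against (D, In): payoffs 0.4, 4.1, 2 → best response b2.
P2 against (D, Out): payoffs 3.7, 3.6, 3.3 → best response b1.
P3 against (U, b1): payoffs 0.3, 5.2 → best response Out.
P3 against (U, b2): payoffs 6, 5 → best response In.
P3 against (U, b3): payoffs 0.1, 1.2 → best response Out.
P3 against (D, b1): payoffs 1.7, 5.2 → best response Out.
P3 against (D, b2): payoffs 1.9, 4.9 → best response Out.
P3 against (D, b3): payoffs 4.5, 2.9 → best response In.
Mutual best responses: (U, b2, In); (D, b1, Out).

The pure Nash equilibria are (U, b2, In) and (D, b1, Out).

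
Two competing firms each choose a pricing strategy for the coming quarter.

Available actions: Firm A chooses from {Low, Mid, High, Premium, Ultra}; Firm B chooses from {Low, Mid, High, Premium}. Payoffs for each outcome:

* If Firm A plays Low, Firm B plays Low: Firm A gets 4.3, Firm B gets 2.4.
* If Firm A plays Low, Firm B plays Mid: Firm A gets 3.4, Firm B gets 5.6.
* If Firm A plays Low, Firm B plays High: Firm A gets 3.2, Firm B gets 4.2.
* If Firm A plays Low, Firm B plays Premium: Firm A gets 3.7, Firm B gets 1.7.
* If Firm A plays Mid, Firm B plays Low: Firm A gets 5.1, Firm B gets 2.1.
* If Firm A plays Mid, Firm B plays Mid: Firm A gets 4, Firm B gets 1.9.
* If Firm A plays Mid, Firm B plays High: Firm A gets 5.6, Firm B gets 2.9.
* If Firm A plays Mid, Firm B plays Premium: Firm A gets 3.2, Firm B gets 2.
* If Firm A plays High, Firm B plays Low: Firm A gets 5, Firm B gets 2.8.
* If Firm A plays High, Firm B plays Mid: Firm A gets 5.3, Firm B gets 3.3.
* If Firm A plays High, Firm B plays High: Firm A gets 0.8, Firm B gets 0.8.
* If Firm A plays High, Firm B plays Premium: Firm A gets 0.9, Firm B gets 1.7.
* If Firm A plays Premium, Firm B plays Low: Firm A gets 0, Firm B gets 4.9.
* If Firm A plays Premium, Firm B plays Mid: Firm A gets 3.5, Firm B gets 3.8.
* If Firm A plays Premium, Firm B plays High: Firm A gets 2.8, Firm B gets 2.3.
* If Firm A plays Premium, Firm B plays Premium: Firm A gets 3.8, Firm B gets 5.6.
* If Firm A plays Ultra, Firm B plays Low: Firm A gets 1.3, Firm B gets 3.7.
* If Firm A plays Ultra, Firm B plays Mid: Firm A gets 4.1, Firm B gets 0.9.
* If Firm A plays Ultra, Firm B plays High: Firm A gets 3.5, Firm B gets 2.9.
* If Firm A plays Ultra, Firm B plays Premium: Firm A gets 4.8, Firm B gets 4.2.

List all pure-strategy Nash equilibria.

(Mid, High), (High, Mid), (Ultra, Premium)

Check each profile: it is a Nash equilibrium iff no player can strictly gain by switching unilaterally.
(Low, Low): Firm A can switch to Mid (4.3 → 5.1). Not NE.
(Low, Mid): Firm A can switch to Mid (3.4 → 4). Not NE.
(Low, High): Firm A can switch to Mid (3.2 → 5.6). Not NE.
(Low, Premium): Firm A can switch to Premium (3.7 → 3.8). Not NE.
(Mid, Low): Firm B can switch to High (2.1 → 2.9). Not NE.
(Mid, Mid): Firm A can switch to High (4 → 5.3). Not NE.
(Mid, High): Firm A gets 5.6, best alternative 3.5; Firm B gets 2.9, best alternative 2.1. No profitable deviation — NE.
(Mid, Premium): Firm A can switch to Low (3.2 → 3.7). Not NE.
(High, Low): Firm A can switch to Mid (5 → 5.1). Not NE.
(High, Mid): Firm A gets 5.3, best alternative 4.1; Firm B gets 3.3, best alternative 2.8. No profitable deviation — NE.
(High, High): Firm A can switch to Low (0.8 → 3.2). Not NE.
(High, Premium): Firm A can switch to Low (0.9 → 3.7). Not NE.
(Ultra, Premium): Firm A gets 4.8, best alternative 3.8; Firm B gets 4.2, best alternative 3.7. No profitable deviation — NE.
(The remaining 7 profiles each have a profitable deviation by the same check.)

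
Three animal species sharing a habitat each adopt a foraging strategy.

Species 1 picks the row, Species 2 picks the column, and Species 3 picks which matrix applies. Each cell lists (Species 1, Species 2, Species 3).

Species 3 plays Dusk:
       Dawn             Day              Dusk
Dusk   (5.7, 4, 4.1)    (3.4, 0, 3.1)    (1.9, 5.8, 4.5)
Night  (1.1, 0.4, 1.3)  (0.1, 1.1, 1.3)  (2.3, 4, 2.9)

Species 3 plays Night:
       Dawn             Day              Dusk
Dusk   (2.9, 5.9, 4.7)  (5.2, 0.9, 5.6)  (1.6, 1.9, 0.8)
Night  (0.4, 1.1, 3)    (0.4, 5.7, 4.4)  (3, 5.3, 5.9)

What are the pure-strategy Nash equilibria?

Species 1 against (Dawn, Dusk): payoffs 5.7, 1.1 → best response Dusk.
Species 1 against (Dawn, Night): payoffs 2.9, 0.4 → best response Dusk.
Species 1 against (Day, Dusk): payoffs 3.4, 0.1 → best response Dusk.
Species 1 against (Day, Night): payoffs 5.2, 0.4 → best response Dusk.
Species 1 against (Dusk, Dusk): payoffs 1.9, 2.3 → best response Night.
Species 1 against (Dusk, Night): payoffs 1.6, 3 → best response Night.
Species 2 against (Dusk, Dusk): payoffs 4, 0, 5.8 → best response Dusk.
Species 2 against (Dusk, Night): payoffs 5.9, 0.9, 1.9 → best response Dawn.
Species 2 against (Night, Dusk): payoffs 0.4, 1.1, 4 → best response Dusk.
Species 2 against (Night, Night): payoffs 1.1, 5.7, 5.3 → best response Day.
Species 3 against (Dusk, Dawn): payoffs 4.1, 4.7 → best response Night.
Species 3 against (Dusk, Day): payoffs 3.1, 5.6 → best response Night.
Species 3 against (Dusk, Dusk): payoffs 4.5, 0.8 → best response Dusk.
Species 3 against (Night, Dawn): payoffs 1.3, 3 → best response Night.
Species 3 against (Night, Day): payoffs 1.3, 4.4 → best response Night.
Species 3 against (Night, Dusk): payoffs 2.9, 5.9 → best response Night.
Mutual best responses: (Dusk, Dawn, Night).

(Dusk, Dawn, Night)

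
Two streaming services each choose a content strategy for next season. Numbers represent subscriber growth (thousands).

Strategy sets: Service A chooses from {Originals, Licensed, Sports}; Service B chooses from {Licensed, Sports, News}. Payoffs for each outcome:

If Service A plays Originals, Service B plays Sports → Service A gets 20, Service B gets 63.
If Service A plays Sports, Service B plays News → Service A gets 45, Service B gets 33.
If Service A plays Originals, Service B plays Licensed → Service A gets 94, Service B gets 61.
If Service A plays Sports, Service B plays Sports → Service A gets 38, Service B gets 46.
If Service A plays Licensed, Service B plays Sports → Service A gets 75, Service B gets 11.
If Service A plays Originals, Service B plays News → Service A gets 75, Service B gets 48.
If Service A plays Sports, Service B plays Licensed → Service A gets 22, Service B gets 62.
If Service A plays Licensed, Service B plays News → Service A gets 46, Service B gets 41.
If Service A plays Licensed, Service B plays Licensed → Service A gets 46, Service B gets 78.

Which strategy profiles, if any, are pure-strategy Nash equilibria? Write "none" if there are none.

For each player, find the best response to each opponent profile; mutual best responses are the pure NE.
Service A against Licensed: payoffs 94, 46, 22 → best response Originals.
Service A against Sports: payoffs 20, 75, 38 → best response Licensed.
Service A against News: payoffs 75, 46, 45 → best response Originals.
Service B against Originals: payoffs 61, 63, 48 → best response Sports.
Service B against Licensed: payoffs 78, 11, 41 → best response Licensed.
Service B against Sports: payoffs 62, 46, 33 → best response Licensed.
No profile is a mutual best response for all players.

No pure-strategy Nash equilibrium.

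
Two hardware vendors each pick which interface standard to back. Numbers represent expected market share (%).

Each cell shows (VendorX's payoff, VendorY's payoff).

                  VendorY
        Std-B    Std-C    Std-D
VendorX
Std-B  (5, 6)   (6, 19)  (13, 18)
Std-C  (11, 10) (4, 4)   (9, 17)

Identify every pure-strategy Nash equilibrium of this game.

The unique pure-strategy Nash equilibrium is (Std-B, Std-C).

VendorX against Std-B: payoffs 5, 11 → best response Std-C.
VendorX against Std-C: payoffs 6, 4 → best response Std-B.
VendorX against Std-D: payoffs 13, 9 → best response Std-B.
VendorY against Std-B: payoffs 6, 19, 18 → best response Std-C.
VendorY against Std-C: payoffs 10, 4, 17 → best response Std-D.
Mutual best responses: (Std-B, Std-C).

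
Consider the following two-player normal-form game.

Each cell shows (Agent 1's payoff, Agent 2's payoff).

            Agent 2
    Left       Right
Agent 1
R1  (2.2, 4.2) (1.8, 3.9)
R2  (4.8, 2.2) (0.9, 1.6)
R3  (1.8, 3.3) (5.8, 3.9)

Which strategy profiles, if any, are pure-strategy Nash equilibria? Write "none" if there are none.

Agent 1 against Left: payoffs 2.2, 4.8, 1.8 → best response R2.
Agent 1 against Right: payoffs 1.8, 0.9, 5.8 → best response R3.
Agent 2 against R1: payoffs 4.2, 3.9 → best response Left.
Agent 2 against R2: payoffs 2.2, 1.6 → best response Left.
Agent 2 against R3: payoffs 3.3, 3.9 → best response Right.
Mutual best responses: (R2, Left); (R3, Right).

The pure Nash equilibria are (R2, Left); (R3, Right).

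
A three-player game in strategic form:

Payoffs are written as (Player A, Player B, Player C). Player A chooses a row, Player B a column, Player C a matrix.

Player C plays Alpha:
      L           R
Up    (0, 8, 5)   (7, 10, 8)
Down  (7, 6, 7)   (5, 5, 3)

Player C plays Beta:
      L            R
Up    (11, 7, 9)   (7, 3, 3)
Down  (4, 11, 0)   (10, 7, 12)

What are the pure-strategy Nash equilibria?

For each player, find the best response to each opponent profile; mutual best responses are the pure NE.
Player A against (L, Alpha): payoffs 0, 7 → best response Down.
Player A against (L, Beta): payoffs 11, 4 → best response Up.
Player A against (R, Alpha): payoffs 7, 5 → best response Up.
Player A against (R, Beta): payoffs 7, 10 → best response Down.
Player B against (Up, Alpha): payoffs 8, 10 → best response R.
Player B against (Up, Beta): payoffs 7, 3 → best response L.
Player B against (Down, Alpha): payoffs 6, 5 → best response L.
Player B against (Down, Beta): payoffs 11, 7 → best response L.
Player C against (Up, L): payoffs 5, 9 → best response Beta.
Player C against (Up, R): payoffs 8, 3 → best response Alpha.
Player C against (Down, L): payoffs 7, 0 → best response Alpha.
Player C against (Down, R): payoffs 3, 12 → best response Beta.
Mutual best responses: (Up, L, Beta); (Up, R, Alpha); (Down, L, Alpha).

(Up, L, Beta) and (Up, R, Alpha) and (Down, L, Alpha)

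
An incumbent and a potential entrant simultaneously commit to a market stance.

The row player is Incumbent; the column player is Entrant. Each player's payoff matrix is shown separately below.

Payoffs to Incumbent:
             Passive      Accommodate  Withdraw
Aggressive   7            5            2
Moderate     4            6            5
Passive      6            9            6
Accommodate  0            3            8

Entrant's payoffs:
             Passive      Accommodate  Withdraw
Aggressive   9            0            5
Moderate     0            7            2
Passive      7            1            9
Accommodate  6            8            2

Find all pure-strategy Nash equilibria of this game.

(Aggressive, Passive): Incumbent gets 7, best alternative 6; Entrant gets 9, best alternative 5. No profitable deviation — NE.
(Aggressive, Accommodate): Incumbent can switch to Moderate (5 → 6). Not NE.
(Aggressive, Withdraw): Incumbent can switch to Moderate (2 → 5). Not NE.
(Moderate, Passive): Incumbent can switch to Aggressive (4 → 7). Not NE.
(Moderate, Accommodate): Incumbent can switch to Passive (6 → 9). Not NE.
(Moderate, Withdraw): Incumbent can switch to Passive (5 → 6). Not NE.
(Passive, Passive): Incumbent can switch to Aggressive (6 → 7). Not NE.
(The remaining 5 profiles each have a profitable deviation by the same check.)

Pure NE: (Aggressive, Passive)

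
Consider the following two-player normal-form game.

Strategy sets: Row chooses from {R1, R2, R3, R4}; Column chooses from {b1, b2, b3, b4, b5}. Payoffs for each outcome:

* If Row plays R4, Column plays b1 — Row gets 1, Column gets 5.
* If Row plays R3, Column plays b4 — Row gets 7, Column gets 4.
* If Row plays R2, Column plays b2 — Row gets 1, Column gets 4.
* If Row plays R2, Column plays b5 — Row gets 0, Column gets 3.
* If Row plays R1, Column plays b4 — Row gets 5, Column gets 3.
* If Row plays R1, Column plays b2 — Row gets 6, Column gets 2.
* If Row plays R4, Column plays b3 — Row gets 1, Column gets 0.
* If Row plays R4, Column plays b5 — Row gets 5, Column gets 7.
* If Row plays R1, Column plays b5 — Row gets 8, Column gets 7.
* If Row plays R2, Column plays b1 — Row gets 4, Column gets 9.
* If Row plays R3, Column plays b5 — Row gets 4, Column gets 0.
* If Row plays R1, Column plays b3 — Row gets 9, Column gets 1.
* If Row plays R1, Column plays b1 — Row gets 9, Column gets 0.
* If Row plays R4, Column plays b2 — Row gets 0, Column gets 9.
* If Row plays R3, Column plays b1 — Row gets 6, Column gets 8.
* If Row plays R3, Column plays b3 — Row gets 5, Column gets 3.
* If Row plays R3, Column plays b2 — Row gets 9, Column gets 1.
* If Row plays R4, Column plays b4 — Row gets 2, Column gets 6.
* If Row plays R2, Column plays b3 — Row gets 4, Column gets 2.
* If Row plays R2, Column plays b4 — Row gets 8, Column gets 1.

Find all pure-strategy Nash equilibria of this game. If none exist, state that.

(R1, b5)

(R1, b1): Column can switch to b2 (0 → 2). Not NE.
(R1, b2): Row can switch to R3 (6 → 9). Not NE.
(R1, b3): Column can switch to b2 (1 → 2). Not NE.
(R1, b4): Row can switch to R2 (5 → 8). Not NE.
(R1, b5): Row gets 8, best alternative 5; Column gets 7, best alternative 3. No profitable deviation — NE.
(R2, b1): Row can switch to R1 (4 → 9). Not NE.
(R2, b2): Row can switch to R1 (1 → 6). Not NE.
(The remaining 13 profiles each have a profitable deviation by the same check.)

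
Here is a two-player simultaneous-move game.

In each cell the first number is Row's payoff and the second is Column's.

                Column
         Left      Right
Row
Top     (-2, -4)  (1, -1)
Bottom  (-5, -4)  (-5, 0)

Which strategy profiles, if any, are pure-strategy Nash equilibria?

The unique pure-strategy Nash equilibrium is (Top, Right).

Mark each player's best response to every combination of opponents' strategies; a profile where every player is best-responding is a pure Nash equilibrium.
Row against Left: payoffs -2, -5 → best response Top.
Row against Right: payoffs 1, -5 → best response Top.
Column against Top: payoffs -4, -1 → best response Right.
Column against Bottom: payoffs -4, 0 → best response Right.
Mutual best responses: (Top, Right).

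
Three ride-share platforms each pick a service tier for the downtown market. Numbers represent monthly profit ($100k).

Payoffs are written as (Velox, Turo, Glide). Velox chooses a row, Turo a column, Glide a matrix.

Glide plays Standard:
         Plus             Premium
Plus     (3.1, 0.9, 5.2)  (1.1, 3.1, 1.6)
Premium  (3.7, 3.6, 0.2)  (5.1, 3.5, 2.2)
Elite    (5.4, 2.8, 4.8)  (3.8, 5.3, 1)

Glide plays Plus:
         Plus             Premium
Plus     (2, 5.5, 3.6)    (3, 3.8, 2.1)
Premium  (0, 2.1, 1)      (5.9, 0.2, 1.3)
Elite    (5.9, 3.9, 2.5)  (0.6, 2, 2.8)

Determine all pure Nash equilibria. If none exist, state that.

none

(Plus, Plus, Standard): Velox can switch to Premium (3.1 → 3.7). Not NE.
(Plus, Plus, Plus): Velox can switch to Elite (2 → 5.9). Not NE.
(Plus, Premium, Standard): Velox can switch to Premium (1.1 → 5.1). Not NE.
(Plus, Premium, Plus): Velox can switch to Premium (3 → 5.9). Not NE.
(Premium, Plus, Standard): Velox can switch to Elite (3.7 → 5.4). Not NE.
(Premium, Plus, Plus): Velox can switch to Plus (0 → 2). Not NE.
(Premium, Premium, Standard): Turo can switch to Plus (3.5 → 3.6). Not NE.
(Premium, Premium, Plus): Turo can switch to Plus (0.2 → 2.1). Not NE.
(The remaining 4 profiles each have a profitable deviation by the same check.)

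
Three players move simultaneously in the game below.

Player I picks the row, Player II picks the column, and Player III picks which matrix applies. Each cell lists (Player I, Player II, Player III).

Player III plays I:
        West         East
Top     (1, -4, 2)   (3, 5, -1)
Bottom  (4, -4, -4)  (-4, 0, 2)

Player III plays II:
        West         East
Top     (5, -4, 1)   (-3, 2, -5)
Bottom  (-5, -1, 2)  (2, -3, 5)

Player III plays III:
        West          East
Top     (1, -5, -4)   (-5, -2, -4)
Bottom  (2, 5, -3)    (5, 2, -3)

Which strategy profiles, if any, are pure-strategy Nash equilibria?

(Top, West, I): Player I can switch to Bottom (1 → 4). Not NE.
(Top, West, II): Player II can switch to East (-4 → 2). Not NE.
(Top, West, III): Player I can switch to Bottom (1 → 2). Not NE.
(Top, East, I): Player I gets 3, best alternative -4; Player II gets 5, best alternative -4; Player III gets -1, best alternative -4. No profitable deviation — NE.
(Top, East, II): Player I can switch to Bottom (-3 → 2). Not NE.
(Top, East, III): Player I can switch to Bottom (-5 → 5). Not NE.
(Bottom, West, I): Player II can switch to East (-4 → 0). Not NE.
(Bottom, West, II): Player I can switch to Top (-5 → 5). Not NE.
(Bottom, West, III): Player III can switch to II (-3 → 2). Not NE.
(Bottom, East, I): Player I can switch to Top (-4 → 3). Not NE.
(Bottom, East, II): Player II can switch to West (-3 → -1). Not NE.
(The remaining 1 profile has a profitable deviation by the same check.)

Pure NE: (Top, East, I)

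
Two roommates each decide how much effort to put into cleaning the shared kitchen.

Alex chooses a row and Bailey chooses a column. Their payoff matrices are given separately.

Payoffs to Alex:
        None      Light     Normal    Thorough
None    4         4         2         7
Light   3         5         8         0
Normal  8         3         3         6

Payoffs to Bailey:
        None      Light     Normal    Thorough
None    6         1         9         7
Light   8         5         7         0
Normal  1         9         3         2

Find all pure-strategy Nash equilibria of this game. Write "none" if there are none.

For each strategy profile, look for a profitable unilateral deviation.
(None, None): Alex can switch to Normal (4 → 8). Not NE.
(None, Light): Alex can switch to Light (4 → 5). Not NE.
(None, Normal): Alex can switch to Light (2 → 8). Not NE.
(None, Thorough): Bailey can switch to Normal (7 → 9). Not NE.
(Light, None): Alex can switch to None (3 → 4). Not NE.
(Light, Light): Bailey can switch to None (5 → 8). Not NE.
(Light, Normal): Bailey can switch to None (7 → 8). Not NE.
(Light, Thorough): Alex can switch to None (0 → 7). Not NE.
(The remaining 4 profiles each have a profitable deviation by the same check.)

No pure-strategy Nash equilibrium.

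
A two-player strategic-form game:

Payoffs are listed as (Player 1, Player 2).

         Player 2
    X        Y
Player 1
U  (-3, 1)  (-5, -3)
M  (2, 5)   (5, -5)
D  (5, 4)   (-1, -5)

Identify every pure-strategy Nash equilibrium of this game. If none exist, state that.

(U, X): Player 1 can switch to M (-3 → 2). Not NE.
(U, Y): Player 1 can switch to M (-5 → 5). Not NE.
(M, X): Player 1 can switch to D (2 → 5). Not NE.
(M, Y): Player 2 can switch to X (-5 → 5). Not NE.
(D, X): Player 1 gets 5, best alternative 2; Player 2 gets 4, best alternative -5. No profitable deviation — NE.
(D, Y): Player 1 can switch to M (-1 → 5). Not NE.

The unique pure-strategy Nash equilibrium is (D, X).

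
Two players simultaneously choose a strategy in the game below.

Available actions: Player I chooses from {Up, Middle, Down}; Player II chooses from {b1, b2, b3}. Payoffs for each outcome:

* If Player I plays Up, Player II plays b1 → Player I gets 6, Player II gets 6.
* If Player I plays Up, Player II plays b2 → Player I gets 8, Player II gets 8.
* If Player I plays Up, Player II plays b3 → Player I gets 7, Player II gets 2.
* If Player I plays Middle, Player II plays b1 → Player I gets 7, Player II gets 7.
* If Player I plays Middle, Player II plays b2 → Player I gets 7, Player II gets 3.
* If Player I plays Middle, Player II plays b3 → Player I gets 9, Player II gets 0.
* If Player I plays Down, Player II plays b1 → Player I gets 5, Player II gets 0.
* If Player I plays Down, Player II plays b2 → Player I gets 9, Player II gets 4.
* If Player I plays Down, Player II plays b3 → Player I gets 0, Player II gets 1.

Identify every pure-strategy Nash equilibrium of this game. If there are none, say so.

Check each profile: it is a Nash equilibrium iff no player can strictly gain by switching unilaterally.
(Up, b1): Player I can switch to Middle (6 → 7). Not NE.
(Up, b2): Player I can switch to Down (8 → 9). Not NE.
(Up, b3): Player I can switch to Middle (7 → 9). Not NE.
(Middle, b1): Player I gets 7, best alternative 6; Player II gets 7, best alternative 3. No profitable deviation — NE.
(Middle, b2): Player I can switch to Up (7 → 8). Not NE.
(Middle, b3): Player II can switch to b1 (0 → 7). Not NE.
(Down, b1): Player I can switch to Up (5 → 6). Not NE.
(Down, b2): Player I gets 9, best alternative 8; Player II gets 4, best alternative 1. No profitable deviation — NE.
(Down, b3): Player I can switch to Up (0 → 7). Not NE.

(Middle, b1) and (Down, b2)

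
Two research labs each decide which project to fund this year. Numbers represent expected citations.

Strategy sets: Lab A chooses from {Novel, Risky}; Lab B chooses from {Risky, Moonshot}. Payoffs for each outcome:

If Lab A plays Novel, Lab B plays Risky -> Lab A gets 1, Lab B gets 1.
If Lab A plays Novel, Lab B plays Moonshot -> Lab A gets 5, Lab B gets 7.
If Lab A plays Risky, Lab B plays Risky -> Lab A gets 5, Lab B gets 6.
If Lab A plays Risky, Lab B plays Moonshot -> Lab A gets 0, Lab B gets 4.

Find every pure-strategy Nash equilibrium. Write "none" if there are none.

The pure Nash equilibria are (Novel, Moonshot) and (Risky, Risky).

Mark each player's best response to every combination of opponents' strategies; a profile where every player is best-responding is a pure Nash equilibrium.
Lab A against Risky: payoffs 1, 5 → best response Risky.
Lab A against Moonshot: payoffs 5, 0 → best response Novel.
Lab B against Novel: payoffs 1, 7 → best response Moonshot.
Lab B against Risky: payoffs 6, 4 → best response Risky.
Mutual best responses: (Novel, Moonshot); (Risky, Risky).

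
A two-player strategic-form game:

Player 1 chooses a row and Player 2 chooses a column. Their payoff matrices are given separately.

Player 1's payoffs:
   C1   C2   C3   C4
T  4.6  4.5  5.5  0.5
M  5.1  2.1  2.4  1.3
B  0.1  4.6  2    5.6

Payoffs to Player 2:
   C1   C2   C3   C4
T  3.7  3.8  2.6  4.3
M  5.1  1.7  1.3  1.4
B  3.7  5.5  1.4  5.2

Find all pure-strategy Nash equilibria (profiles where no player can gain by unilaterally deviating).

The pure Nash equilibria are (M, C1), (B, C2).

For each strategy profile, look for a profitable unilateral deviation.
(T, C1): Player 1 can switch to M (4.6 → 5.1). Not NE.
(T, C2): Player 1 can switch to B (4.5 → 4.6). Not NE.
(T, C3): Player 2 can switch to C1 (2.6 → 3.7). Not NE.
(T, C4): Player 1 can switch to M (0.5 → 1.3). Not NE.
(M, C1): Player 1 gets 5.1, best alternative 4.6; Player 2 gets 5.1, best alternative 1.7. No profitable deviation — NE.
(M, C2): Player 1 can switch to T (2.1 → 4.5). Not NE.
(M, C3): Player 1 can switch to T (2.4 → 5.5). Not NE.
(M, C4): Player 1 can switch to B (1.3 → 5.6). Not NE.
(B, C1): Player 1 can switch to T (0.1 → 4.6). Not NE.
(B, C2): Player 1 gets 4.6, best alternative 4.5; Player 2 gets 5.5, best alternative 5.2. No profitable deviation — NE.
(B, C3): Player 1 can switch to T (2 → 5.5). Not NE.
(B, C4): Player 2 can switch to C2 (5.2 → 5.5). Not NE.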